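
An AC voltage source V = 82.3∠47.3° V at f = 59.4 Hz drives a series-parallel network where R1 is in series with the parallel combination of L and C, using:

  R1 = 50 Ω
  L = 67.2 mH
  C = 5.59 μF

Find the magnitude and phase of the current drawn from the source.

Step 1 — Angular frequency: ω = 2π·f = 2π·59.4 = 373.2 rad/s.
Step 2 — Component impedances:
  R1: Z = R = 50 Ω
  L: Z = jωL = j·373.2·0.0672 = 0 + j25.08 Ω
  C: Z = 1/(jωC) = -j/(ω·C) = 0 - j479.3 Ω
Step 3 — Parallel branch: L || C = 1/(1/L + 1/C) = 0 + j26.47 Ω.
Step 4 — Series with R1: Z_total = R1 + (L || C) = 50 + j26.47 Ω = 56.57∠27.9° Ω.
Step 5 — Source phasor: V = 82.3∠47.3° V = 55.81 + j60.48 V.
Step 6 — Ohm's law: I = V / Z_total = (55.81 + j60.48) / (50 + j26.47) = 1.372 + j0.4834 A.
Step 7 — Convert to polar: |I| = 1.455 A, ∠I = 19.4°.

I = 1.455∠19.4° A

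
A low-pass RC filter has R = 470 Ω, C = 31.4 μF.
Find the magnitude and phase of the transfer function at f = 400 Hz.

Step 1 — Angular frequency: ω = 2π·400 = 2513 rad/s.
Step 2 — Transfer function: H(jω) = 1/(1 + jωRC).
Step 3 — Denominator: 1 + jωRC = 1 + j·2513·470·3.14e-05 = 1 + j37.09.
Step 4 — H = 0.0007264 - j0.02694.
Step 5 — Magnitude: |H| = 0.02695 (-31.4 dB); phase: φ = -88.5°.

|H| = 0.02695 (-31.4 dB), φ = -88.5°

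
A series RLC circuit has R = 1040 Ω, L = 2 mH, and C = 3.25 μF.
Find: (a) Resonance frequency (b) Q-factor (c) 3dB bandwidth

Step 1 — Resonance: ω₀ = 1/√(LC) = 1/√(0.002·3.25e-06) = 1.24e+04 rad/s.
Step 2 — f₀ = ω₀/(2π) = 1974 Hz.
Step 3 — Series Q: Q = ω₀L/R = 1.24e+04·0.002/1040 = 0.02385.
Step 4 — Bandwidth: Δω = ω₀/Q = 5.2e+05 rad/s; BW = Δω/(2π) = 8.276e+04 Hz.

(a) f₀ = 1974 Hz  (b) Q = 0.02385  (c) BW = 8.276e+04 Hz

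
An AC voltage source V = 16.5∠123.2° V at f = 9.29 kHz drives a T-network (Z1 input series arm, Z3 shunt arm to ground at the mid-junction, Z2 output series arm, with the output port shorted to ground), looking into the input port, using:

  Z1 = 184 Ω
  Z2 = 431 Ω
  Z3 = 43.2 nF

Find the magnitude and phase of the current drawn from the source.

Step 1 — Angular frequency: ω = 2π·f = 2π·9290 = 5.837e+04 rad/s.
Step 2 — Component impedances:
  Z1: Z = R = 184 Ω
  Z2: Z = R = 431 Ω
  Z3: Z = 1/(jωC) = -j/(ω·C) = 0 - j396.6 Ω
Step 3 — With the output port shorted to ground, the output series arm Z2 runs from the junction to ground; the shunt arm Z3 also runs from the junction to ground. They appear in parallel: Z3 || Z2 = 197.6 - j214.8 Ω.
Step 4 — Series with input arm Z1: Z_in = Z1 + (Z3 || Z2) = 381.6 - j214.8 Ω = 437.9∠-29.4° Ω.
Step 5 — Source phasor: V = 16.5∠123.2° V = -9.035 + j13.81 V.
Step 6 — Ohm's law: I = V / Z_total = (-9.035 + j13.81) / (381.6 - j214.8) = -0.03345 + j0.01736 A.
Step 7 — Convert to polar: |I| = 0.03768 A, ∠I = 152.6°.

I = 0.03768∠152.6° A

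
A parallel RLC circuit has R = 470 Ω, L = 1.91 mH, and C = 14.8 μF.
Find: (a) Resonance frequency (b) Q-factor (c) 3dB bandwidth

Step 1 — Resonance: ω₀ = 1/√(LC) = 1/√(0.00191·1.48e-05) = 5948 rad/s.
Step 2 — f₀ = ω₀/(2π) = 946.6 Hz.
Step 3 — Parallel Q: Q = R/(ω₀L) = 470/(5948·0.00191) = 41.37.
Step 4 — Bandwidth: Δω = ω₀/Q = 143.8 rad/s; BW = Δω/(2π) = 22.88 Hz.

(a) f₀ = 946.6 Hz  (b) Q = 41.37  (c) BW = 22.88 Hz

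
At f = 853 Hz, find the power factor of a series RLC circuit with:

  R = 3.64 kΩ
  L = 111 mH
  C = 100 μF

Step 1 — Angular frequency: ω = 2π·f = 2π·853 = 5360 rad/s.
Step 2 — Component impedances:
  R: Z = R = 3640 Ω
  L: Z = jωL = j·5360·0.111 = 0 + j594.9 Ω
  C: Z = 1/(jωC) = -j/(ω·C) = 0 - j1.866 Ω
Step 3 — Series combination: Z_total = R + L + C = 3640 + j593 Ω = 3688∠9.3° Ω.
Step 4 — Power factor: PF = cos(φ) = Re(Z)/|Z| = 3640/3688 = 0.987.
Step 5 — Type: Im(Z) = 593 ⇒ lagging (phase φ = 9.3°).

PF = 0.987 (lagging, φ = 9.3°)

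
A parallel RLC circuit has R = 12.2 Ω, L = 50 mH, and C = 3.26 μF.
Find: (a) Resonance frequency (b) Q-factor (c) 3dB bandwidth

Step 1 — Resonance: ω₀ = 1/√(LC) = 1/√(0.05·3.26e-06) = 2477 rad/s.
Step 2 — f₀ = ω₀/(2π) = 394.2 Hz.
Step 3 — Parallel Q: Q = R/(ω₀L) = 12.2/(2477·0.05) = 0.09851.
Step 4 — Bandwidth: Δω = ω₀/Q = 2.514e+04 rad/s; BW = Δω/(2π) = 4002 Hz.

(a) f₀ = 394.2 Hz  (b) Q = 0.09851  (c) BW = 4002 Hz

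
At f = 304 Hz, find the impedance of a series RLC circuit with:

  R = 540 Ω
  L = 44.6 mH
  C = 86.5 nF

Step 1 — Angular frequency: ω = 2π·f = 2π·304 = 1910 rad/s.
Step 2 — Component impedances:
  R: Z = R = 540 Ω
  L: Z = jωL = j·1910·0.0446 = 0 + j85.19 Ω
  C: Z = 1/(jωC) = -j/(ω·C) = 0 - j6052 Ω
Step 3 — Series combination: Z_total = R + L + C = 540 - j5967 Ω = 5992∠-84.8° Ω.

Z = 540 - j5967 Ω = 5992∠-84.8° Ω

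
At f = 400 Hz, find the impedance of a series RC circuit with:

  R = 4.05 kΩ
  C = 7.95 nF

Step 1 — Angular frequency: ω = 2π·f = 2π·400 = 2513 rad/s.
Step 2 — Component impedances:
  R: Z = R = 4050 Ω
  C: Z = 1/(jωC) = -j/(ω·C) = 0 - j5.005e+04 Ω
Step 3 — Series combination: Z_total = R + C = 4050 - j5.005e+04 Ω = 5.021e+04∠-85.4° Ω.

Z = 4050 - j5.005e+04 Ω = 5.021e+04∠-85.4° Ω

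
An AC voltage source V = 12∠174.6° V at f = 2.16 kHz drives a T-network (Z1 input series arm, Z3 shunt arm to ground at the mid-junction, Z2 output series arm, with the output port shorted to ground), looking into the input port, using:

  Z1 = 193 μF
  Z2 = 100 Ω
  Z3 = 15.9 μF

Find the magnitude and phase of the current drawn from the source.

Step 1 — Angular frequency: ω = 2π·f = 2π·2160 = 1.357e+04 rad/s.
Step 2 — Component impedances:
  Z1: Z = 1/(jωC) = -j/(ω·C) = 0 - j0.3818 Ω
  Z2: Z = R = 100 Ω
  Z3: Z = 1/(jωC) = -j/(ω·C) = 0 - j4.634 Ω
Step 3 — With the output port shorted to ground, the output series arm Z2 runs from the junction to ground; the shunt arm Z3 also runs from the junction to ground. They appear in parallel: Z3 || Z2 = 0.2143 - j4.624 Ω.
Step 4 — Series with input arm Z1: Z_in = Z1 + (Z3 || Z2) = 0.2143 - j5.006 Ω = 5.011∠-87.5° Ω.
Step 5 — Source phasor: V = 12∠174.6° V = -11.95 + j1.129 V.
Step 6 — Ohm's law: I = V / Z_total = (-11.95 + j1.129) / (0.2143 - j5.006) = -0.3271 - j2.372 A.
Step 7 — Convert to polar: |I| = 2.395 A, ∠I = -97.9°.

I = 2.395∠-97.9° A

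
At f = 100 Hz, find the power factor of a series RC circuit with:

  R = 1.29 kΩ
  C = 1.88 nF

Step 1 — Angular frequency: ω = 2π·f = 2π·100 = 628.3 rad/s.
Step 2 — Component impedances:
  R: Z = R = 1290 Ω
  C: Z = 1/(jωC) = -j/(ω·C) = 0 - j8.466e+05 Ω
Step 3 — Series combination: Z_total = R + C = 1290 - j8.466e+05 Ω = 8.466e+05∠-89.9° Ω.
Step 4 — Power factor: PF = cos(φ) = Re(Z)/|Z| = 1290/8.466e+05 = 0.001524.
Step 5 — Type: Im(Z) = -8.466e+05 ⇒ leading (phase φ = -89.9°).

PF = 0.001524 (leading, φ = -89.9°)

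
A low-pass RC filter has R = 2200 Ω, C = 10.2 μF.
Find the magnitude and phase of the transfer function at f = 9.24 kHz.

Step 1 — Angular frequency: ω = 2π·9240 = 5.806e+04 rad/s.
Step 2 — Transfer function: H(jω) = 1/(1 + jωRC).
Step 3 — Denominator: 1 + jωRC = 1 + j·5.806e+04·2200·1.02e-05 = 1 + j1303.
Step 4 — H = 5.892e-07 - j0.0007676.
Step 5 — Magnitude: |H| = 0.0007676 (-62.3 dB); phase: φ = -90.0°.

|H| = 0.0007676 (-62.3 dB), φ = -90.0°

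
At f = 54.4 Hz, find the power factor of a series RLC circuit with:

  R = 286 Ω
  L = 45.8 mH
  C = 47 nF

Step 1 — Angular frequency: ω = 2π·f = 2π·54.4 = 341.8 rad/s.
Step 2 — Component impedances:
  R: Z = R = 286 Ω
  L: Z = jωL = j·341.8·0.0458 = 0 + j15.65 Ω
  C: Z = 1/(jωC) = -j/(ω·C) = 0 - j6.225e+04 Ω
Step 3 — Series combination: Z_total = R + L + C = 286 - j6.223e+04 Ω = 6.223e+04∠-89.7° Ω.
Step 4 — Power factor: PF = cos(φ) = Re(Z)/|Z| = 286/6.223e+04 = 0.004596.
Step 5 — Type: Im(Z) = -6.223e+04 ⇒ leading (phase φ = -89.7°).

PF = 0.004596 (leading, φ = -89.7°)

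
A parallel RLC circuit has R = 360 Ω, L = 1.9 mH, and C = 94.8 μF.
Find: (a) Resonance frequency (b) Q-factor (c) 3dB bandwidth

Step 1 — Resonance: ω₀ = 1/√(LC) = 1/√(0.0019·9.48e-05) = 2356 rad/s.
Step 2 — f₀ = ω₀/(2π) = 375 Hz.
Step 3 — Parallel Q: Q = R/(ω₀L) = 360/(2356·0.0019) = 80.41.
Step 4 — Bandwidth: Δω = ω₀/Q = 29.3 rad/s; BW = Δω/(2π) = 4.663 Hz.

(a) f₀ = 375 Hz  (b) Q = 80.41  (c) BW = 4.663 Hz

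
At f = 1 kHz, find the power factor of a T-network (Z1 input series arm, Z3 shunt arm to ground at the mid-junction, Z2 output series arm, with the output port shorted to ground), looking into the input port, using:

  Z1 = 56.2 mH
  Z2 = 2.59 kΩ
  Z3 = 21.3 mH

Step 1 — Angular frequency: ω = 2π·f = 2π·1000 = 6283 rad/s.
Step 2 — Component impedances:
  Z1: Z = jωL = j·6283·0.0562 = 0 + j353.1 Ω
  Z2: Z = R = 2590 Ω
  Z3: Z = jωL = j·6283·0.0213 = 0 + j133.8 Ω
Step 3 — With the output port shorted to ground, the output series arm Z2 runs from the junction to ground; the shunt arm Z3 also runs from the junction to ground. They appear in parallel: Z3 || Z2 = 6.897 + j133.5 Ω.
Step 4 — Series with input arm Z1: Z_in = Z1 + (Z3 || Z2) = 6.897 + j486.6 Ω = 486.6∠89.2° Ω.
Step 5 — Power factor: PF = cos(φ) = Re(Z)/|Z| = 6.897/486.6 = 0.01417.
Step 6 — Type: Im(Z) = 486.6 ⇒ lagging (phase φ = 89.2°).

PF = 0.01417 (lagging, φ = 89.2°)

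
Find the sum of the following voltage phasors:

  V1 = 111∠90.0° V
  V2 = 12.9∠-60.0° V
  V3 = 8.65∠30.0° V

Step 1 — Convert each phasor to rectangular form:
  V1 = 111·(cos(90.0°) + j·sin(90.0°)) = 0 + j111 V
  V2 = 12.9·(cos(-60.0°) + j·sin(-60.0°)) = 6.45 - j11.17 V
  V3 = 8.65·(cos(30.0°) + j·sin(30.0°)) = 7.491 + j4.325 V
Step 2 — Sum components: V_total = 13.94 + j104.2 V.
Step 3 — Convert to polar: |V_total| = 105.1 V, ∠V_total = 82.4°.

V_total = 105.1∠82.4° V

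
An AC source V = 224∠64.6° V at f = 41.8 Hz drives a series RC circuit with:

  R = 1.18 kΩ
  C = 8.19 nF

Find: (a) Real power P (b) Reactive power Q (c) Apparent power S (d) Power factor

Step 1 — Angular frequency: ω = 2π·f = 2π·41.8 = 262.6 rad/s.
Step 2 — Component impedances:
  R: Z = R = 1180 Ω
  C: Z = 1/(jωC) = -j/(ω·C) = 0 - j4.649e+05 Ω
Step 3 — Series combination: Z_total = R + C = 1180 - j4.649e+05 Ω = 4.649e+05∠-89.9° Ω.
Step 4 — Source phasor: V = 224∠64.6° V = 96.08 + j202.3 V.
Step 5 — Current: I = V / Z = -0.0004347 + j0.0002078 A = 0.0004818∠154.5° A.
Step 6 — Complex power: S = V·I* = 0.0002739 - j0.1079 VA.
Step 7 — Real power: P = Re(S) = 0.0002739 W.
Step 8 — Reactive power: Q = Im(S) = -0.1079 VAR.
Step 9 — Apparent power: |S| = 0.1079 VA.
Step 10 — Power factor: PF = P/|S| = 0.002538 (leading).

(a) P = 0.0002739 W  (b) Q = -0.1079 VAR  (c) S = 0.1079 VA  (d) PF = 0.002538 (leading)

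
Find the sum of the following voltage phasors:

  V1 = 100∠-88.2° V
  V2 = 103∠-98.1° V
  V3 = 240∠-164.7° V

Step 1 — Convert each phasor to rectangular form:
  V1 = 100·(cos(-88.2°) + j·sin(-88.2°)) = 3.141 - j99.95 V
  V2 = 103·(cos(-98.1°) + j·sin(-98.1°)) = -14.51 - j102 V
  V3 = 240·(cos(-164.7°) + j·sin(-164.7°)) = -231.5 - j63.33 V
Step 2 — Sum components: V_total = -242.9 - j265.3 V.
Step 3 — Convert to polar: |V_total| = 359.6 V, ∠V_total = -132.5°.

V_total = 359.6∠-132.5° V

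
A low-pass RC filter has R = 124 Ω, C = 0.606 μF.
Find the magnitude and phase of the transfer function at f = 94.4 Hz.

Step 1 — Angular frequency: ω = 2π·94.4 = 593.1 rad/s.
Step 2 — Transfer function: H(jω) = 1/(1 + jωRC).
Step 3 — Denominator: 1 + jωRC = 1 + j·593.1·124·6.06e-07 = 1 + j0.04457.
Step 4 — H = 0.998 - j0.04448.
Step 5 — Magnitude: |H| = 0.999 (-0.0 dB); phase: φ = -2.6°.

|H| = 0.999 (-0.0 dB), φ = -2.6°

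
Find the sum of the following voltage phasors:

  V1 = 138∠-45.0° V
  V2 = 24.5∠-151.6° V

Step 1 — Convert each phasor to rectangular form:
  V1 = 138·(cos(-45.0°) + j·sin(-45.0°)) = 97.58 - j97.58 V
  V2 = 24.5·(cos(-151.6°) + j·sin(-151.6°)) = -21.55 - j11.65 V
Step 2 — Sum components: V_total = 76.03 - j109.2 V.
Step 3 — Convert to polar: |V_total| = 133.1 V, ∠V_total = -55.2°.

V_total = 133.1∠-55.2° V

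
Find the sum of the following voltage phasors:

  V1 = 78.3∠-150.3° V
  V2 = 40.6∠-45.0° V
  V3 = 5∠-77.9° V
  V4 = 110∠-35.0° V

Step 1 — Convert each phasor to rectangular form:
  V1 = 78.3·(cos(-150.3°) + j·sin(-150.3°)) = -68.01 - j38.79 V
  V2 = 40.6·(cos(-45.0°) + j·sin(-45.0°)) = 28.71 - j28.71 V
  V3 = 5·(cos(-77.9°) + j·sin(-77.9°)) = 1.048 - j4.889 V
  V4 = 110·(cos(-35.0°) + j·sin(-35.0°)) = 90.11 - j63.09 V
Step 2 — Sum components: V_total = 51.85 - j135.5 V.
Step 3 — Convert to polar: |V_total| = 145.1 V, ∠V_total = -69.1°.

V_total = 145.1∠-69.1° V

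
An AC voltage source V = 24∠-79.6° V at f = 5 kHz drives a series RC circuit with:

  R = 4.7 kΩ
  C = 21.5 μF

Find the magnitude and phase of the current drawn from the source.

Step 1 — Angular frequency: ω = 2π·f = 2π·5000 = 3.142e+04 rad/s.
Step 2 — Component impedances:
  R: Z = R = 4700 Ω
  C: Z = 1/(jωC) = -j/(ω·C) = 0 - j1.481 Ω
Step 3 — Series combination: Z_total = R + C = 4700 - j1.481 Ω = 4700∠-0.0° Ω.
Step 4 — Source phasor: V = 24∠-79.6° V = 4.332 - j23.61 V.
Step 5 — Ohm's law: I = V / Z_total = (4.332 - j23.61) / (4700 - j1.481) = 0.0009234 - j0.005022 A.
Step 6 — Convert to polar: |I| = 0.005106 A, ∠I = -79.6°.

I = 0.005106∠-79.6° A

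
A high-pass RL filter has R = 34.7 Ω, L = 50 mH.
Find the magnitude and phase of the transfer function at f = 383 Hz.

Step 1 — Angular frequency: ω = 2π·383 = 2406 rad/s.
Step 2 — Transfer function: H(jω) = jωL/(R + jωL).
Step 3 — Numerator jωL = j·120.3; denominator R + jωL = 34.7 + j120.3.
Step 4 — H = 0.9232 + j0.2662.
Step 5 — Magnitude: |H| = 0.9608 (-0.3 dB); phase: φ = 16.1°.

|H| = 0.9608 (-0.3 dB), φ = 16.1°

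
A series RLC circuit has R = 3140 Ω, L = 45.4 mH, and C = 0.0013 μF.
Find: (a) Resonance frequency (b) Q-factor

Step 1 — Resonance condition Im(Z)=0 gives ω₀ = 1/√(LC).
Step 2 — ω₀ = 1/√(0.0454·1.3e-09) = 1.302e+05 rad/s.
Step 3 — f₀ = ω₀/(2π) = 2.072e+04 Hz.
Step 4 — Series Q: Q = ω₀L/R = 1.302e+05·0.0454/3140 = 1.882.

(a) f₀ = 2.072e+04 Hz  (b) Q = 1.882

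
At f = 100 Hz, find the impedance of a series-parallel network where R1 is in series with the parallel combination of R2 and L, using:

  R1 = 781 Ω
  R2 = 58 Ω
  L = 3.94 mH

Step 1 — Angular frequency: ω = 2π·f = 2π·100 = 628.3 rad/s.
Step 2 — Component impedances:
  R1: Z = R = 781 Ω
  R2: Z = R = 58 Ω
  L: Z = jωL = j·628.3·0.00394 = 0 + j2.476 Ω
Step 3 — Parallel branch: R2 || L = 1/(1/R2 + 1/L) = 0.1055 + j2.471 Ω.
Step 4 — Series with R1: Z_total = R1 + (R2 || L) = 781.1 + j2.471 Ω = 781.1∠0.2° Ω.

Z = 781.1 + j2.471 Ω = 781.1∠0.2° Ω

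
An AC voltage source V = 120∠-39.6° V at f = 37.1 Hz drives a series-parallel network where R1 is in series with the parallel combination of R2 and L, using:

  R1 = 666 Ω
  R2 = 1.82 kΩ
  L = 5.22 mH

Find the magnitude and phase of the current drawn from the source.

Step 1 — Angular frequency: ω = 2π·f = 2π·37.1 = 233.1 rad/s.
Step 2 — Component impedances:
  R1: Z = R = 666 Ω
  R2: Z = R = 1820 Ω
  L: Z = jωL = j·233.1·0.00522 = 0 + j1.217 Ω
Step 3 — Parallel branch: R2 || L = 1/(1/R2 + 1/L) = 0.0008135 + j1.217 Ω.
Step 4 — Series with R1: Z_total = R1 + (R2 || L) = 666 + j1.217 Ω = 666∠0.1° Ω.
Step 5 — Source phasor: V = 120∠-39.6° V = 92.46 - j76.49 V.
Step 6 — Ohm's law: I = V / Z_total = (92.46 - j76.49) / (666 + j1.217) = 0.1386 - j0.1151 A.
Step 7 — Convert to polar: |I| = 0.1802 A, ∠I = -39.7°.

I = 0.1802∠-39.7° A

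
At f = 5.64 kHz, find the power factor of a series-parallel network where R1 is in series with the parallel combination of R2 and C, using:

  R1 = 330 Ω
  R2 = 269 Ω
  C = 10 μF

Step 1 — Angular frequency: ω = 2π·f = 2π·5640 = 3.544e+04 rad/s.
Step 2 — Component impedances:
  R1: Z = R = 330 Ω
  R2: Z = R = 269 Ω
  C: Z = 1/(jωC) = -j/(ω·C) = 0 - j2.822 Ω
Step 3 — Parallel branch: R2 || C = 1/(1/R2 + 1/C) = 0.0296 - j2.822 Ω.
Step 4 — Series with R1: Z_total = R1 + (R2 || C) = 330 - j2.822 Ω = 330∠-0.5° Ω.
Step 5 — Power factor: PF = cos(φ) = Re(Z)/|Z| = 330/330 = 1.
Step 6 — Type: Im(Z) = -2.822 ⇒ leading (phase φ = -0.5°).

PF = 1 (leading, φ = -0.5°)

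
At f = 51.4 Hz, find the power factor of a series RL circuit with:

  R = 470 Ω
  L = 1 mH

Step 1 — Angular frequency: ω = 2π·f = 2π·51.4 = 323 rad/s.
Step 2 — Component impedances:
  R: Z = R = 470 Ω
  L: Z = jωL = j·323·0.001 = 0 + j0.323 Ω
Step 3 — Series combination: Z_total = R + L = 470 + j0.323 Ω = 470∠0.0° Ω.
Step 4 — Power factor: PF = cos(φ) = Re(Z)/|Z| = 470/470 = 1.
Step 5 — Type: Im(Z) = 0.323 ⇒ lagging (phase φ = 0.0°).

PF = 1 (lagging, φ = 0.0°)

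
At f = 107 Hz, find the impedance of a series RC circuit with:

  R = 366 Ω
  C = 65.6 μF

Step 1 — Angular frequency: ω = 2π·f = 2π·107 = 672.3 rad/s.
Step 2 — Component impedances:
  R: Z = R = 366 Ω
  C: Z = 1/(jωC) = -j/(ω·C) = 0 - j22.67 Ω
Step 3 — Series combination: Z_total = R + C = 366 - j22.67 Ω = 366.7∠-3.5° Ω.

Z = 366 - j22.67 Ω = 366.7∠-3.5° Ω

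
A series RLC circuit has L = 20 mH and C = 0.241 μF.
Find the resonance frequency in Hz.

Step 1 — Resonance condition Im(Z)=0 gives ω₀ = 1/√(LC).
Step 2 — ω₀ = 1/√(0.02·2.41e-07) = 1.44e+04 rad/s.
Step 3 — f₀ = ω₀/(2π) = 2292 Hz.

f₀ = 2292 Hz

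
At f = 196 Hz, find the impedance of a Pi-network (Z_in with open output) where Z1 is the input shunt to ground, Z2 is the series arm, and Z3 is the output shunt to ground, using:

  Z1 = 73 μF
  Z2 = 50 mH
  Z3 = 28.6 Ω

Step 1 — Angular frequency: ω = 2π·f = 2π·196 = 1232 rad/s.
Step 2 — Component impedances:
  Z1: Z = 1/(jωC) = -j/(ω·C) = 0 - j11.12 Ω
  Z2: Z = jωL = j·1232·0.05 = 0 + j61.58 Ω
  Z3: Z = R = 28.6 Ω
Step 3 — With open output, the series arm Z2 and the output shunt Z3 appear in series to ground: Z2 + Z3 = 28.6 + j61.58 Ω.
Step 4 — Parallel with input shunt Z1: Z_in = Z1 || (Z2 + Z3) = 1.052 - j12.98 Ω = 13.02∠-85.4° Ω.

Z = 1.052 - j12.98 Ω = 13.02∠-85.4° Ω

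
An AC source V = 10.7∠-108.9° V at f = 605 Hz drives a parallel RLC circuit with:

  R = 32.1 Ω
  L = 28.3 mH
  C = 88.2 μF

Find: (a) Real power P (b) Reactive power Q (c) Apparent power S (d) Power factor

Step 1 — Angular frequency: ω = 2π·f = 2π·605 = 3801 rad/s.
Step 2 — Component impedances:
  R: Z = R = 32.1 Ω
  L: Z = jωL = j·3801·0.0283 = 0 + j107.6 Ω
  C: Z = 1/(jωC) = -j/(ω·C) = 0 - j2.983 Ω
Step 3 — Parallel combination: 1/Z_total = 1/R + 1/L + 1/C; Z_total = 0.2905 - j3.04 Ω = 3.054∠-84.5° Ω.
Step 4 — Source phasor: V = 10.7∠-108.9° V = -3.466 - j10.12 V.
Step 5 — Current: I = V / Z = 3.192 - j1.445 A = 3.504∠-24.4° A.
Step 6 — Complex power: S = V·I* = 3.567 - j37.32 VA.
Step 7 — Real power: P = Re(S) = 3.567 W.
Step 8 — Reactive power: Q = Im(S) = -37.32 VAR.
Step 9 — Apparent power: |S| = 37.49 VA.
Step 10 — Power factor: PF = P/|S| = 0.09513 (leading).

(a) P = 3.567 W  (b) Q = -37.32 VAR  (c) S = 37.49 VA  (d) PF = 0.09513 (leading)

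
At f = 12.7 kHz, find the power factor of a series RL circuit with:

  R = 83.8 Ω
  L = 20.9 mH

Step 1 — Angular frequency: ω = 2π·f = 2π·1.27e+04 = 7.98e+04 rad/s.
Step 2 — Component impedances:
  R: Z = R = 83.8 Ω
  L: Z = jωL = j·7.98e+04·0.0209 = 0 + j1668 Ω
Step 3 — Series combination: Z_total = R + L = 83.8 + j1668 Ω = 1670∠87.1° Ω.
Step 4 — Power factor: PF = cos(φ) = Re(Z)/|Z| = 83.8/1670 = 0.05018.
Step 5 — Type: Im(Z) = 1668 ⇒ lagging (phase φ = 87.1°).

PF = 0.05018 (lagging, φ = 87.1°)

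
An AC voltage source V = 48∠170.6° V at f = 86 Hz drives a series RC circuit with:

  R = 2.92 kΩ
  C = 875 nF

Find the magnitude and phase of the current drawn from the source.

Step 1 — Angular frequency: ω = 2π·f = 2π·86 = 540.4 rad/s.
Step 2 — Component impedances:
  R: Z = R = 2920 Ω
  C: Z = 1/(jωC) = -j/(ω·C) = 0 - j2115 Ω
Step 3 — Series combination: Z_total = R + C = 2920 - j2115 Ω = 3606∠-35.9° Ω.
Step 4 — Source phasor: V = 48∠170.6° V = -47.36 + j7.84 V.
Step 5 — Ohm's law: I = V / Z_total = (-47.36 + j7.84) / (2920 - j2115) = -0.01191 - j0.005944 A.
Step 6 — Convert to polar: |I| = 0.01331 A, ∠I = -153.5°.

I = 0.01331∠-153.5° A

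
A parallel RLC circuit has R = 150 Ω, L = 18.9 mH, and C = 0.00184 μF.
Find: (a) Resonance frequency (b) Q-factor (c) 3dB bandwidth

Step 1 — Resonance: ω₀ = 1/√(LC) = 1/√(0.0189·1.84e-09) = 1.696e+05 rad/s.
Step 2 — f₀ = ω₀/(2π) = 2.699e+04 Hz.
Step 3 — Parallel Q: Q = R/(ω₀L) = 150/(1.696e+05·0.0189) = 0.0468.
Step 4 — Bandwidth: Δω = ω₀/Q = 3.623e+06 rad/s; BW = Δω/(2π) = 5.766e+05 Hz.

(a) f₀ = 2.699e+04 Hz  (b) Q = 0.0468  (c) BW = 5.766e+05 Hz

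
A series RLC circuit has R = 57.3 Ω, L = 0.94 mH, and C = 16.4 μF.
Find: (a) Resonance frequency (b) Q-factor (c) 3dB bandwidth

Step 1 — Resonance: ω₀ = 1/√(LC) = 1/√(0.00094·1.64e-05) = 8054 rad/s.
Step 2 — f₀ = ω₀/(2π) = 1282 Hz.
Step 3 — Series Q: Q = ω₀L/R = 8054·0.00094/57.3 = 0.1321.
Step 4 — Bandwidth: Δω = ω₀/Q = 6.096e+04 rad/s; BW = Δω/(2π) = 9702 Hz.

(a) f₀ = 1282 Hz  (b) Q = 0.1321  (c) BW = 9702 Hz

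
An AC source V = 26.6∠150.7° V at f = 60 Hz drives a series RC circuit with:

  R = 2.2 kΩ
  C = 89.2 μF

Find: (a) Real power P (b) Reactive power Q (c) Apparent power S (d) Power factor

Step 1 — Angular frequency: ω = 2π·f = 2π·60 = 377 rad/s.
Step 2 — Component impedances:
  R: Z = R = 2200 Ω
  C: Z = 1/(jωC) = -j/(ω·C) = 0 - j29.74 Ω
Step 3 — Series combination: Z_total = R + C = 2200 - j29.74 Ω = 2200∠-0.8° Ω.
Step 4 — Source phasor: V = 26.6∠150.7° V = -23.2 + j13.02 V.
Step 5 — Current: I = V / Z = -0.01062 + j0.005773 A = 0.01209∠151.5° A.
Step 6 — Complex power: S = V·I* = 0.3216 - j0.004347 VA.
Step 7 — Real power: P = Re(S) = 0.3216 W.
Step 8 — Reactive power: Q = Im(S) = -0.004347 VAR.
Step 9 — Apparent power: |S| = 0.3216 VA.
Step 10 — Power factor: PF = P/|S| = 0.9999 (leading).

(a) P = 0.3216 W  (b) Q = -0.004347 VAR  (c) S = 0.3216 VA  (d) PF = 0.9999 (leading)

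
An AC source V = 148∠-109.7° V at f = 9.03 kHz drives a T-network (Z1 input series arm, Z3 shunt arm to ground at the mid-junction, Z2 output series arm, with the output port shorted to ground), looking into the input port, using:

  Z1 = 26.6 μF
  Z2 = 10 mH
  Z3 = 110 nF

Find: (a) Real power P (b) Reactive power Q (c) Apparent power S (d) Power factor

Step 1 — Angular frequency: ω = 2π·f = 2π·9030 = 5.674e+04 rad/s.
Step 2 — Component impedances:
  Z1: Z = 1/(jωC) = -j/(ω·C) = 0 - j0.6626 Ω
  Z2: Z = jωL = j·5.674e+04·0.01 = 0 + j567.4 Ω
  Z3: Z = 1/(jωC) = -j/(ω·C) = 0 - j160.2 Ω
Step 3 — With the output port shorted to ground, the output series arm Z2 runs from the junction to ground; the shunt arm Z3 also runs from the junction to ground. They appear in parallel: Z3 || Z2 = 0 - j223.3 Ω.
Step 4 — Series with input arm Z1: Z_in = Z1 + (Z3 || Z2) = 0 - j223.9 Ω = 223.9∠-90.0° Ω.
Step 5 — Source phasor: V = 148∠-109.7° V = -49.89 - j139.3 V.
Step 6 — Current: I = V / Z = 0.6222 - j0.2228 A = 0.6609∠-19.7° A.
Step 7 — Complex power: S = V·I* = 0 - j97.81 VA.
Step 8 — Real power: P = Re(S) = 0 W.
Step 9 — Reactive power: Q = Im(S) = -97.81 VAR.
Step 10 — Apparent power: |S| = 97.81 VA.
Step 11 — Power factor: PF = P/|S| = 0 (leading).

(a) P = 0 W  (b) Q = -97.81 VAR  (c) S = 97.81 VA  (d) PF = 0 (leading)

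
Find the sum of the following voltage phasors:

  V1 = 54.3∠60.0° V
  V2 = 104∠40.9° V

Step 1 — Convert each phasor to rectangular form:
  V1 = 54.3·(cos(60.0°) + j·sin(60.0°)) = 27.15 + j47.03 V
  V2 = 104·(cos(40.9°) + j·sin(40.9°)) = 78.61 + j68.09 V
Step 2 — Sum components: V_total = 105.8 + j115.1 V.
Step 3 — Convert to polar: |V_total| = 156.3 V, ∠V_total = 47.4°.

V_total = 156.3∠47.4° V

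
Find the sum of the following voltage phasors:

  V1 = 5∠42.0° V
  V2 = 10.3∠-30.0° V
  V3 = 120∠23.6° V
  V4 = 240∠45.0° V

Step 1 — Convert each phasor to rectangular form:
  V1 = 5·(cos(42.0°) + j·sin(42.0°)) = 3.716 + j3.346 V
  V2 = 10.3·(cos(-30.0°) + j·sin(-30.0°)) = 8.92 - j5.15 V
  V3 = 120·(cos(23.6°) + j·sin(23.6°)) = 110 + j48.04 V
  V4 = 240·(cos(45.0°) + j·sin(45.0°)) = 169.7 + j169.7 V
Step 2 — Sum components: V_total = 292.3 + j215.9 V.
Step 3 — Convert to polar: |V_total| = 363.4 V, ∠V_total = 36.5°.

V_total = 363.4∠36.5° V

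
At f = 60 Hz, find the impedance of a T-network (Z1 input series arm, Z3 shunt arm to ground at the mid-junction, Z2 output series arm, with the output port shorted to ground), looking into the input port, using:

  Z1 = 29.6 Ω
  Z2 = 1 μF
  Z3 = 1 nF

Step 1 — Angular frequency: ω = 2π·f = 2π·60 = 377 rad/s.
Step 2 — Component impedances:
  Z1: Z = R = 29.6 Ω
  Z2: Z = 1/(jωC) = -j/(ω·C) = 0 - j2653 Ω
  Z3: Z = 1/(jωC) = -j/(ω·C) = 0 - j2.653e+06 Ω
Step 3 — With the output port shorted to ground, the output series arm Z2 runs from the junction to ground; the shunt arm Z3 also runs from the junction to ground. They appear in parallel: Z3 || Z2 = 0 - j2650 Ω.
Step 4 — Series with input arm Z1: Z_in = Z1 + (Z3 || Z2) = 29.6 - j2650 Ω = 2650∠-89.4° Ω.

Z = 29.6 - j2650 Ω = 2650∠-89.4° Ω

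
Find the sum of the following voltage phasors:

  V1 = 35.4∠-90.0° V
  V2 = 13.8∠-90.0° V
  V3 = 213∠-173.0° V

Step 1 — Convert each phasor to rectangular form:
  V1 = 35.4·(cos(-90.0°) + j·sin(-90.0°)) = 0 - j35.4 V
  V2 = 13.8·(cos(-90.0°) + j·sin(-90.0°)) = 0 - j13.8 V
  V3 = 213·(cos(-173.0°) + j·sin(-173.0°)) = -211.4 - j25.96 V
Step 2 — Sum components: V_total = -211.4 - j75.16 V.
Step 3 — Convert to polar: |V_total| = 224.4 V, ∠V_total = -160.4°.

V_total = 224.4∠-160.4° V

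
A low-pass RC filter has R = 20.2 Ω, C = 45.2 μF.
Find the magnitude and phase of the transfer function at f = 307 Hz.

Step 1 — Angular frequency: ω = 2π·307 = 1929 rad/s.
Step 2 — Transfer function: H(jω) = 1/(1 + jωRC).
Step 3 — Denominator: 1 + jωRC = 1 + j·1929·20.2·4.52e-05 = 1 + j1.761.
Step 4 — H = 0.2438 - j0.4294.
Step 5 — Magnitude: |H| = 0.4938 (-6.1 dB); phase: φ = -60.4°.

|H| = 0.4938 (-6.1 dB), φ = -60.4°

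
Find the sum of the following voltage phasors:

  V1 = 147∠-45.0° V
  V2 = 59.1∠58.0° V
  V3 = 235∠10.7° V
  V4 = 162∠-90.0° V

Step 1 — Convert each phasor to rectangular form:
  V1 = 147·(cos(-45.0°) + j·sin(-45.0°)) = 103.9 - j103.9 V
  V2 = 59.1·(cos(58.0°) + j·sin(58.0°)) = 31.32 + j50.12 V
  V3 = 235·(cos(10.7°) + j·sin(10.7°)) = 230.9 + j43.63 V
  V4 = 162·(cos(-90.0°) + j·sin(-90.0°)) = 0 - j162 V
Step 2 — Sum components: V_total = 366.2 - j172.2 V.
Step 3 — Convert to polar: |V_total| = 404.6 V, ∠V_total = -25.2°.

V_total = 404.6∠-25.2° V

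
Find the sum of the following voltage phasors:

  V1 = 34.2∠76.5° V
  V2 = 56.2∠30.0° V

Step 1 — Convert each phasor to rectangular form:
  V1 = 34.2·(cos(76.5°) + j·sin(76.5°)) = 7.984 + j33.26 V
  V2 = 56.2·(cos(30.0°) + j·sin(30.0°)) = 48.67 + j28.1 V
Step 2 — Sum components: V_total = 56.65 + j61.36 V.
Step 3 — Convert to polar: |V_total| = 83.51 V, ∠V_total = 47.3°.

V_total = 83.51∠47.3° V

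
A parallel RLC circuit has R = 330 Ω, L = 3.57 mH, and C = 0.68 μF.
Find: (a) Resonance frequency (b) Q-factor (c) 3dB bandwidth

Step 1 — Resonance: ω₀ = 1/√(LC) = 1/√(0.00357·6.8e-07) = 2.03e+04 rad/s.
Step 2 — f₀ = ω₀/(2π) = 3230 Hz.
Step 3 — Parallel Q: Q = R/(ω₀L) = 330/(2.03e+04·0.00357) = 4.554.
Step 4 — Bandwidth: Δω = ω₀/Q = 4456 rad/s; BW = Δω/(2π) = 709.2 Hz.

(a) f₀ = 3230 Hz  (b) Q = 4.554  (c) BW = 709.2 Hz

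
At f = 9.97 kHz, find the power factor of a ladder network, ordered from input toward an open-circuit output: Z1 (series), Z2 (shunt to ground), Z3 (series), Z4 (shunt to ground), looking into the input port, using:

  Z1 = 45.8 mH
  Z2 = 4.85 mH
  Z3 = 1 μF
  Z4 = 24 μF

Step 1 — Angular frequency: ω = 2π·f = 2π·9970 = 6.264e+04 rad/s.
Step 2 — Component impedances:
  Z1: Z = jωL = j·6.264e+04·0.0458 = 0 + j2869 Ω
  Z2: Z = jωL = j·6.264e+04·0.00485 = 0 + j303.8 Ω
  Z3: Z = 1/(jωC) = -j/(ω·C) = 0 - j15.96 Ω
  Z4: Z = 1/(jωC) = -j/(ω·C) = 0 - j0.6651 Ω
Step 3 — Ladder network (open output): work backward from the far end, alternating series and parallel combinations. Z_in = 0 + j2851 Ω = 2851∠90.0° Ω.
Step 4 — Power factor: PF = cos(φ) = Re(Z)/|Z| = 0/2851 = 0.
Step 5 — Type: Im(Z) = 2851 ⇒ lagging (phase φ = 90.0°).

PF = 0 (lagging, φ = 90.0°)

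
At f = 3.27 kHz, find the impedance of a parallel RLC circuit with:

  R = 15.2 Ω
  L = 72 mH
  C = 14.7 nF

Step 1 — Angular frequency: ω = 2π·f = 2π·3270 = 2.055e+04 rad/s.
Step 2 — Component impedances:
  R: Z = R = 15.2 Ω
  L: Z = jωL = j·2.055e+04·0.072 = 0 + j1479 Ω
  C: Z = 1/(jωC) = -j/(ω·C) = 0 - j3311 Ω
Step 3 — Parallel combination: 1/Z_total = 1/R + 1/L + 1/C; Z_total = 15.2 + j0.0864 Ω = 15.2∠0.3° Ω.

Z = 15.2 + j0.0864 Ω = 15.2∠0.3° Ω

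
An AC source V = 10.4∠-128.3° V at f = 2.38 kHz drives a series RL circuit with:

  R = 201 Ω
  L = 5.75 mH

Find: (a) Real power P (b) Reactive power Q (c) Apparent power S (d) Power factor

Step 1 — Angular frequency: ω = 2π·f = 2π·2380 = 1.495e+04 rad/s.
Step 2 — Component impedances:
  R: Z = R = 201 Ω
  L: Z = jωL = j·1.495e+04·0.00575 = 0 + j85.99 Ω
Step 3 — Series combination: Z_total = R + L = 201 + j85.99 Ω = 218.6∠23.2° Ω.
Step 4 — Source phasor: V = 10.4∠-128.3° V = -6.446 - j8.162 V.
Step 5 — Current: I = V / Z = -0.04179 - j0.02273 A = 0.04757∠-151.5° A.
Step 6 — Complex power: S = V·I* = 0.4549 + j0.1946 VA.
Step 7 — Real power: P = Re(S) = 0.4549 W.
Step 8 — Reactive power: Q = Im(S) = 0.1946 VAR.
Step 9 — Apparent power: |S| = 0.4947 VA.
Step 10 — Power factor: PF = P/|S| = 0.9194 (lagging).

(a) P = 0.4549 W  (b) Q = 0.1946 VAR  (c) S = 0.4947 VA  (d) PF = 0.9194 (lagging)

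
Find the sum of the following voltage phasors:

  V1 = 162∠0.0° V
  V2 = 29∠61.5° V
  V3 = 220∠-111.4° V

Step 1 — Convert each phasor to rectangular form:
  V1 = 162·(cos(0.0°) + j·sin(0.0°)) = 162 V
  V2 = 29·(cos(61.5°) + j·sin(61.5°)) = 13.84 + j25.49 V
  V3 = 220·(cos(-111.4°) + j·sin(-111.4°)) = -80.27 - j204.8 V
Step 2 — Sum components: V_total = 95.56 - j179.3 V.
Step 3 — Convert to polar: |V_total| = 203.2 V, ∠V_total = -61.9°.

V_total = 203.2∠-61.9° V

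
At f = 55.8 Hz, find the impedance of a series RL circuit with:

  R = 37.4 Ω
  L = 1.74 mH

Step 1 — Angular frequency: ω = 2π·f = 2π·55.8 = 350.6 rad/s.
Step 2 — Component impedances:
  R: Z = R = 37.4 Ω
  L: Z = jωL = j·350.6·0.00174 = 0 + j0.61 Ω
Step 3 — Series combination: Z_total = R + L = 37.4 + j0.61 Ω = 37.4∠0.9° Ω.

Z = 37.4 + j0.61 Ω = 37.4∠0.9° Ω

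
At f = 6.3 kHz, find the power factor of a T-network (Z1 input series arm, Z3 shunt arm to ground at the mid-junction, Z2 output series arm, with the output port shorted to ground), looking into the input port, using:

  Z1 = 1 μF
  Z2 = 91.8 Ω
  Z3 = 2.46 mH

Step 1 — Angular frequency: ω = 2π·f = 2π·6300 = 3.958e+04 rad/s.
Step 2 — Component impedances:
  Z1: Z = 1/(jωC) = -j/(ω·C) = 0 - j25.26 Ω
  Z2: Z = R = 91.8 Ω
  Z3: Z = jωL = j·3.958e+04·0.00246 = 0 + j97.38 Ω
Step 3 — With the output port shorted to ground, the output series arm Z2 runs from the junction to ground; the shunt arm Z3 also runs from the junction to ground. They appear in parallel: Z3 || Z2 = 48.6 + j45.82 Ω.
Step 4 — Series with input arm Z1: Z_in = Z1 + (Z3 || Z2) = 48.6 + j20.56 Ω = 52.77∠22.9° Ω.
Step 5 — Power factor: PF = cos(φ) = Re(Z)/|Z| = 48.6/52.77 = 0.921.
Step 6 — Type: Im(Z) = 20.56 ⇒ lagging (phase φ = 22.9°).

PF = 0.921 (lagging, φ = 22.9°)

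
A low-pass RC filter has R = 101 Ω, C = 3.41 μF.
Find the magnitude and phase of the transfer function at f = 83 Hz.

Step 1 — Angular frequency: ω = 2π·83 = 521.5 rad/s.
Step 2 — Transfer function: H(jω) = 1/(1 + jωRC).
Step 3 — Denominator: 1 + jωRC = 1 + j·521.5·101·3.41e-06 = 1 + j0.1796.
Step 4 — H = 0.9687 - j0.174.
Step 5 — Magnitude: |H| = 0.9842 (-0.1 dB); phase: φ = -10.2°.

|H| = 0.9842 (-0.1 dB), φ = -10.2°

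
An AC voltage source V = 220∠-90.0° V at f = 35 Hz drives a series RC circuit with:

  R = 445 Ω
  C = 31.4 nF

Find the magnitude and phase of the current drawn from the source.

Step 1 — Angular frequency: ω = 2π·f = 2π·35 = 219.9 rad/s.
Step 2 — Component impedances:
  R: Z = R = 445 Ω
  C: Z = 1/(jωC) = -j/(ω·C) = 0 - j1.448e+05 Ω
Step 3 — Series combination: Z_total = R + C = 445 - j1.448e+05 Ω = 1.448e+05∠-89.8° Ω.
Step 4 — Source phasor: V = 220∠-90.0° V = 0 - j220 V.
Step 5 — Ohm's law: I = V / Z_total = (0 - j220) / (445 - j1.448e+05) = 0.001519 - j4.668e-06 A.
Step 6 — Convert to polar: |I| = 0.001519 A, ∠I = -0.2°.

I = 0.001519∠-0.2° A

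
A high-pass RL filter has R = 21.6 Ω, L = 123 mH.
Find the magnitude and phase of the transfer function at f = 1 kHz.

Step 1 — Angular frequency: ω = 2π·1000 = 6283 rad/s.
Step 2 — Transfer function: H(jω) = jωL/(R + jωL).
Step 3 — Numerator jωL = j·772.8; denominator R + jωL = 21.6 + j772.8.
Step 4 — H = 0.9992 + j0.02793.
Step 5 — Magnitude: |H| = 0.9996 (-0.0 dB); phase: φ = 1.6°.

|H| = 0.9996 (-0.0 dB), φ = 1.6°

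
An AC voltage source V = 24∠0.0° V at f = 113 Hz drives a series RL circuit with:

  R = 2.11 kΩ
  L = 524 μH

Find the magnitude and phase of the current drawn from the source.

Step 1 — Angular frequency: ω = 2π·f = 2π·113 = 710 rad/s.
Step 2 — Component impedances:
  R: Z = R = 2110 Ω
  L: Z = jωL = j·710·0.000524 = 0 + j0.372 Ω
Step 3 — Series combination: Z_total = R + L = 2110 + j0.372 Ω = 2110∠0.0° Ω.
Step 4 — Source phasor: V = 24∠0.0° V = 24 V.
Step 5 — Ohm's law: I = V / Z_total = (24) / (2110 + j0.372) = 0.01137 - j2.006e-06 A.
Step 6 — Convert to polar: |I| = 0.01137 A, ∠I = -0.0°.

I = 0.01137∠-0.0° A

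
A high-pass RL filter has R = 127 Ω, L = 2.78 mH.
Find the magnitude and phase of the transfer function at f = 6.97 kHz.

Step 1 — Angular frequency: ω = 2π·6970 = 4.379e+04 rad/s.
Step 2 — Transfer function: H(jω) = jωL/(R + jωL).
Step 3 — Numerator jωL = j·121.7; denominator R + jωL = 127 + j121.7.
Step 4 — H = 0.4789 + j0.4996.
Step 5 — Magnitude: |H| = 0.692 (-3.2 dB); phase: φ = 46.2°.

|H| = 0.692 (-3.2 dB), φ = 46.2°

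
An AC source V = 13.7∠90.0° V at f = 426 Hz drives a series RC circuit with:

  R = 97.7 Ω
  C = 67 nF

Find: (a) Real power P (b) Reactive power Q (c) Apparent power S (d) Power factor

Step 1 — Angular frequency: ω = 2π·f = 2π·426 = 2677 rad/s.
Step 2 — Component impedances:
  R: Z = R = 97.7 Ω
  C: Z = 1/(jωC) = -j/(ω·C) = 0 - j5576 Ω
Step 3 — Series combination: Z_total = R + C = 97.7 - j5576 Ω = 5577∠-89.0° Ω.
Step 4 — Source phasor: V = 13.7∠90.0° V = 0 + j13.7 V.
Step 5 — Current: I = V / Z = -0.002456 + j4.303e-05 A = 0.002457∠179.0° A.
Step 6 — Complex power: S = V·I* = 0.0005896 - j0.03365 VA.
Step 7 — Real power: P = Re(S) = 0.0005896 W.
Step 8 — Reactive power: Q = Im(S) = -0.03365 VAR.
Step 9 — Apparent power: |S| = 0.03365 VA.
Step 10 — Power factor: PF = P/|S| = 0.01752 (leading).

(a) P = 0.0005896 W  (b) Q = -0.03365 VAR  (c) S = 0.03365 VA  (d) PF = 0.01752 (leading)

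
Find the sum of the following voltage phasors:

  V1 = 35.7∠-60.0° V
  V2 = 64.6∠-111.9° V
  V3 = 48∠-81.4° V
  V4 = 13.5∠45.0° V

Step 1 — Convert each phasor to rectangular form:
  V1 = 35.7·(cos(-60.0°) + j·sin(-60.0°)) = 17.85 - j30.92 V
  V2 = 64.6·(cos(-111.9°) + j·sin(-111.9°)) = -24.1 - j59.94 V
  V3 = 48·(cos(-81.4°) + j·sin(-81.4°)) = 7.178 - j47.46 V
  V4 = 13.5·(cos(45.0°) + j·sin(45.0°)) = 9.546 + j9.546 V
Step 2 — Sum components: V_total = 10.48 - j128.8 V.
Step 3 — Convert to polar: |V_total| = 129.2 V, ∠V_total = -85.3°.

V_total = 129.2∠-85.3° V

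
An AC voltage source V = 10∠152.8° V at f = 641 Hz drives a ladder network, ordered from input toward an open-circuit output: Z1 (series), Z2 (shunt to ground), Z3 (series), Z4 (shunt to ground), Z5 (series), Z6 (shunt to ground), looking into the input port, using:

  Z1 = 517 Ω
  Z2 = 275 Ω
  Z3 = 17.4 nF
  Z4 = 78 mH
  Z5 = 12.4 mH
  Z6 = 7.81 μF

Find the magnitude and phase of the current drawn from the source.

Step 1 — Angular frequency: ω = 2π·f = 2π·641 = 4028 rad/s.
Step 2 — Component impedances:
  Z1: Z = R = 517 Ω
  Z2: Z = R = 275 Ω
  Z3: Z = 1/(jωC) = -j/(ω·C) = 0 - j1.427e+04 Ω
  Z4: Z = jωL = j·4028·0.078 = 0 + j314.1 Ω
  Z5: Z = jωL = j·4028·0.0124 = 0 + j49.94 Ω
  Z6: Z = 1/(jωC) = -j/(ω·C) = 0 - j31.79 Ω
Step 3 — Ladder network (open output): work backward from the far end, alternating series and parallel combinations. Z_in = 791.9 - j5.304 Ω = 791.9∠-0.4° Ω.
Step 4 — Source phasor: V = 10∠152.8° V = -8.894 + j4.571 V.
Step 5 — Ohm's law: I = V / Z_total = (-8.894 + j4.571) / (791.9 - j5.304) = -0.01127 + j0.005697 A.
Step 6 — Convert to polar: |I| = 0.01263 A, ∠I = 153.2°.

I = 0.01263∠153.2° A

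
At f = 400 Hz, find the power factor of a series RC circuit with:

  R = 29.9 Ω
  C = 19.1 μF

Step 1 — Angular frequency: ω = 2π·f = 2π·400 = 2513 rad/s.
Step 2 — Component impedances:
  R: Z = R = 29.9 Ω
  C: Z = 1/(jωC) = -j/(ω·C) = 0 - j20.83 Ω
Step 3 — Series combination: Z_total = R + C = 29.9 - j20.83 Ω = 36.44∠-34.9° Ω.
Step 4 — Power factor: PF = cos(φ) = Re(Z)/|Z| = 29.9/36.44 = 0.8205.
Step 5 — Type: Im(Z) = -20.83 ⇒ leading (phase φ = -34.9°).

PF = 0.8205 (leading, φ = -34.9°)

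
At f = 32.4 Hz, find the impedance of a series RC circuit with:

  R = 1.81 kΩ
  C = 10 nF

Step 1 — Angular frequency: ω = 2π·f = 2π·32.4 = 203.6 rad/s.
Step 2 — Component impedances:
  R: Z = R = 1810 Ω
  C: Z = 1/(jωC) = -j/(ω·C) = 0 - j4.912e+05 Ω
Step 3 — Series combination: Z_total = R + C = 1810 - j4.912e+05 Ω = 4.912e+05∠-89.8° Ω.

Z = 1810 - j4.912e+05 Ω = 4.912e+05∠-89.8° Ω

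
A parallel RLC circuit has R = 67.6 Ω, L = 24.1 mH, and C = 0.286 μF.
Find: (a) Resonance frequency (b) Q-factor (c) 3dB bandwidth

Step 1 — Resonance: ω₀ = 1/√(LC) = 1/√(0.0241·2.86e-07) = 1.205e+04 rad/s.
Step 2 — f₀ = ω₀/(2π) = 1917 Hz.
Step 3 — Parallel Q: Q = R/(ω₀L) = 67.6/(1.205e+04·0.0241) = 0.2329.
Step 4 — Bandwidth: Δω = ω₀/Q = 5.172e+04 rad/s; BW = Δω/(2π) = 8232 Hz.

(a) f₀ = 1917 Hz  (b) Q = 0.2329  (c) BW = 8232 Hz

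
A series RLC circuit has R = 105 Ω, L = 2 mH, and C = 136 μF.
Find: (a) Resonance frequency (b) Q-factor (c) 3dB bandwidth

Step 1 — Resonance condition Im(Z)=0 gives ω₀ = 1/√(LC).
Step 2 — ω₀ = 1/√(0.002·0.000136) = 1917 rad/s.
Step 3 — f₀ = ω₀/(2π) = 305.2 Hz.
Step 4 — Series Q: Q = ω₀L/R = 1917·0.002/105 = 0.03652.
Step 5 — 3dB bandwidth: Δω = ω₀/Q = 5.25e+04 rad/s; BW = Δω/(2π) = 8356 Hz.

(a) f₀ = 305.2 Hz  (b) Q = 0.03652  (c) BW = 8356 Hz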